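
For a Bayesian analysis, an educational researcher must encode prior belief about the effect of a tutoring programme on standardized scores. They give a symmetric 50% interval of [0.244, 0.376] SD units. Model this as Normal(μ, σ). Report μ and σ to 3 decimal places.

μ = 0.310, σ = 0.098

A symmetric 50% interval runs μ ± z·σ with z = 0.6745.
Half-width = 0.066, so σ = 0.066/0.6745 = 0.098.
μ is the interval midpoint, 0.310.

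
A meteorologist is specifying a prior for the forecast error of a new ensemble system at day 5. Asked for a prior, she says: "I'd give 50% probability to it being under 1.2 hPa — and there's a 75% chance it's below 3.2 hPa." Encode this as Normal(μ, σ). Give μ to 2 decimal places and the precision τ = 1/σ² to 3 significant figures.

For Normal(μ,σ), the p-quantile is μ + z_p·σ. Here z_{0.5} = 0, z_{0.75} = 0.6745.
So 1.2 = μ + 0σ and 3.2 = μ + 0.6745σ.
Subtracting: σ = (3.2 − 1.2)/(0.6745 − (0)) = 2.97.
Then μ = 1.2 − (0)·2.97 = 1.20.
Precision τ = 1/σ² = 1/2.965² = 0.114.

μ = 1.20, τ = 0.114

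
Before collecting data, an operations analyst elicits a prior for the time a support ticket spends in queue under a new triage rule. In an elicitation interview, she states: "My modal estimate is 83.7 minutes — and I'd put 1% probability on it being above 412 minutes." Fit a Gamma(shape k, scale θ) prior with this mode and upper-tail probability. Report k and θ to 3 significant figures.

k ≈ 2.55, θ ≈ 54

Gamma(k,θ) with k>1 has mode (k−1)θ, so θ = 83.7/(k−1).
Need P(X < 412) = 0.99 with θ tied to k this way. Start at k = 2, θ = 83.7: P(X<412) ≈ 0.957.
Too low — raise k to concentrate. Iterating converges to k ≈ 2.55.
Then θ = 83.7/(2.55−1) ≈ 54.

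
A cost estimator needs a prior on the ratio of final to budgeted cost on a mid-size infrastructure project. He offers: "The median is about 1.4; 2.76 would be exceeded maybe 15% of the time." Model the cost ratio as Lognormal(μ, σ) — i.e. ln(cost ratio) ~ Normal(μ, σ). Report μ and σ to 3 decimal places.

μ ≈ 0.336, σ ≈ 0.655

If T ~ Lognormal(μ,σ) then ln T ~ Normal(μ,σ), so the p-quantile of ln T is μ + z_p·σ.
ln(1.4) = 0.3365 and ln(2.76) = 1.015; z_{0.5} = 0, z_{0.85} = 1.036.
σ = (1.015 − 0.3365)/(1.036 − (0)) = 0.655.
μ = 0.3365 − (0)·0.655 = 0.336.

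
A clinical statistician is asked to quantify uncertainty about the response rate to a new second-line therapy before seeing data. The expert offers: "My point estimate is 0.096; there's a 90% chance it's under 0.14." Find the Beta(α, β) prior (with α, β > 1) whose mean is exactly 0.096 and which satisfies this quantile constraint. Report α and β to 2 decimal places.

α ≈ 7.59, β ≈ 71.45

With mean 0.096 fixed, write α = 0.096s, β = 0.904s where s = α+β.
Need P(θ < 0.14) = 0.9 under Beta(0.096s, 0.904s). Normal approximation: (q−m)/√(m(1−m)/s) ≈ z_{0.9} = 1.28, so s ≈ 0.096·0.904·(1.28)²/(0.14−0.096)² = 73.6.
At s = 73.6: P(θ<0.14) ≈ 0.893. Adjusting to match 0.9 gives s ≈ 79.04.
So α = 0.096·79.04 ≈ 7.59, β = 0.904·79.04 ≈ 71.45.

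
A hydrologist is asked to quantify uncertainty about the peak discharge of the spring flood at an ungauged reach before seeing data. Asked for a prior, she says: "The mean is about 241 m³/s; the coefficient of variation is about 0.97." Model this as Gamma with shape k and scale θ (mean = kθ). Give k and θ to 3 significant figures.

k ≈ 1.06, θ ≈ 227

For Gamma(k, scale θ): mean = kθ, variance = kθ², so CV = 1/√k.
CV = 0.97, hence k = 1/CV² = 1.06.
Then θ = mean/k = 241/1.06 = 227.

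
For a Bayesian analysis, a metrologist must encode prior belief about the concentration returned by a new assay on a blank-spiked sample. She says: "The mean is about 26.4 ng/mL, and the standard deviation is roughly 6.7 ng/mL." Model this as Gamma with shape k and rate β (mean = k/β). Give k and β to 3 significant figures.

k ≈ 15.5, β ≈ 0.588

For Gamma(k, rate β): mean = k/β, variance = k/β², so CV = 1/√k.
CV = SD/mean = 6.7/26.4 = 0.2538, hence k = 1/CV² = 15.5.
Then β = k/mean = 15.5/26.4 = 0.588.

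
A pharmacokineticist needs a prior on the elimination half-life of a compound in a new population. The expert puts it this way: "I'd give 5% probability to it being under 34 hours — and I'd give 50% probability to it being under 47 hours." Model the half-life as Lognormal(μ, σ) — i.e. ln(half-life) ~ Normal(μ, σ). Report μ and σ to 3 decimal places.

μ ≈ 3.850, σ ≈ 0.197

If T ~ Lognormal(μ,σ) then ln T ~ Normal(μ,σ), so the p-quantile of ln T is μ + z_p·σ.
ln(34) = 3.526 and ln(47) = 3.85; z_{0.05} = -1.645, z_{0.5} = 0.
σ = (3.85 − 3.526)/(0 − (-1.645)) = 0.197.
μ = 3.526 − (-1.645)·0.197 = 3.850.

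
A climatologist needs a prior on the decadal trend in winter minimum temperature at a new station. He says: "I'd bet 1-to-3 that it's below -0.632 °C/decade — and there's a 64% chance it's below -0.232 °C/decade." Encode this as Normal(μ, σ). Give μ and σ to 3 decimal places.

For Normal(μ,σ), the p-quantile is μ + z_p·σ. Here z_{0.25} = -0.6745, z_{0.64} = 0.3585.
So -0.632 = μ − 0.6745σ and -0.232 = μ + 0.3585σ.
Subtracting: σ = (-0.232 − -0.632)/(0.3585 − (-0.6745)) = 0.387.
Then μ = -0.632 − (-0.6745)·0.387 = -0.371.

μ = -0.371, σ = 0.387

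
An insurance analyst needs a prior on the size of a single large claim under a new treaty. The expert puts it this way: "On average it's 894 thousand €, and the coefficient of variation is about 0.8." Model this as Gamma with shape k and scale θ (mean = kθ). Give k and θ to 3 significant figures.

For Gamma(k, scale θ): mean = kθ, variance = kθ², so CV = 1/√k.
CV = 0.8, hence k = 1/CV² = 1.56.
Then θ = mean/k = 894/1.56 = 572.

k ≈ 1.56, θ ≈ 572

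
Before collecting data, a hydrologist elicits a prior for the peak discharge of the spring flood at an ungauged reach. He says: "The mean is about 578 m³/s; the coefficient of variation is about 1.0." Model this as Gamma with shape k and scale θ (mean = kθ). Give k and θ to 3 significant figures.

For Gamma(k, scale θ): mean = kθ, variance = kθ², so CV = 1/√k.
CV = 1.0, hence k = 1/CV² = 1.
Then θ = mean/k = 578/1 = 578.

k ≈ 1, θ ≈ 578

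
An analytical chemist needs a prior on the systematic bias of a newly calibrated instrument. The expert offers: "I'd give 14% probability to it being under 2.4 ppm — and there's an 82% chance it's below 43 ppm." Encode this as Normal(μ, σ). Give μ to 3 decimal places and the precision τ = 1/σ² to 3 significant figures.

μ = 24.378, τ = 0.00242

For Normal(μ,σ), the p-quantile is μ + z_p·σ. Here z_{0.14} = -1.08, z_{0.82} = 0.9154.
So 2.4 = μ − 1.08σ and 43 = μ + 0.9154σ.
Subtracting: σ = (43 − 2.4)/(0.9154 − (-1.08)) = 20.344.
Then μ = 2.4 − (-1.08)·20.344 = 24.378.
Precision τ = 1/σ² = 1/20.34² = 0.00242.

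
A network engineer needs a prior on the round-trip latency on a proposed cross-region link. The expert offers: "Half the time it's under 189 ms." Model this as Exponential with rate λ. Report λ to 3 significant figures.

λ ≈ 0.00367

Exponential median = ln 2 / λ, so λ = ln 2 / 189.0 = 0.00367.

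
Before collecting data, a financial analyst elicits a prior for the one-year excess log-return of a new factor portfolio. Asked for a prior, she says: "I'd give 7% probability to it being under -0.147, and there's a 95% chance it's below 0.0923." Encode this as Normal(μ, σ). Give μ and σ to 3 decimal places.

The p-quantile of Normal(μ,σ) is μ + z_p·σ, with z_{0.07} = -1.476 and z_{0.95} = 1.645.
Eliminate σ: μ = (z₂·x₁ − z₁·x₂)/(z₂ − z₁) = (1.645·-0.147 − (-1.476)·0.0923)/3.121 = -0.034.
Then σ = (x₂ − x₁)/(z₂ − z₁) = (0.0923 − -0.147)/3.121 = 0.077.

μ = -0.034, σ = 0.077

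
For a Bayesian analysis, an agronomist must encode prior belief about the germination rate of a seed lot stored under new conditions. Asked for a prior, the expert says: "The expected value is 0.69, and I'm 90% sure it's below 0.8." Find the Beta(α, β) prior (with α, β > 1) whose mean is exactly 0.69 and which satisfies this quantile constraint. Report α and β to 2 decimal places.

α ≈ 18.54, β ≈ 8.33

With mean 0.69 fixed, write α = 0.69s, β = 0.31s where s = α+β.
Need P(θ < 0.8) = 0.9 under Beta(0.69s, 0.31s). Normal approximation: (q−m)/√(m(1−m)/s) ≈ z_{0.9} = 1.28, so s ≈ 0.69·0.31·(1.28)²/(0.8−0.69)² = 29.0.
At s = 29.0: P(θ<0.8) ≈ 0.909. Adjusting to match 0.9 gives s ≈ 26.88.
So α = 0.69·26.88 ≈ 18.54, β = 0.31·26.88 ≈ 8.33.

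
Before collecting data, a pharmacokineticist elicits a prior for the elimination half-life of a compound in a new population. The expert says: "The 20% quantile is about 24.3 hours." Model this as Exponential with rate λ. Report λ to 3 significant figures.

λ ≈ 0.00918

P(T < 24.3) = 1 − e^(−λ·24.3) = 0.2, so λ = −ln(1−0.2)/24.3 = −ln(0.8)/24.3 = 0.00918.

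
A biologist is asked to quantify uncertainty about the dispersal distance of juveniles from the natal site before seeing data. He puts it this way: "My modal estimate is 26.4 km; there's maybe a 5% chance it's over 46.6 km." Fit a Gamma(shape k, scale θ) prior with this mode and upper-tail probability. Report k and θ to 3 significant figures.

k ≈ 9.64, θ ≈ 3.06

Gamma(k,θ) with k>1 has mode (k−1)θ, so θ = 26.4/(k−1).
Need P(X < 46.6) = 0.95 with θ tied to k this way. Start at k = 2, θ = 26.4: P(X<46.6) ≈ 0.527.
Too low — raise k to concentrate. Iterating converges to k ≈ 9.64.
Then θ = 26.4/(9.64−1) ≈ 3.06.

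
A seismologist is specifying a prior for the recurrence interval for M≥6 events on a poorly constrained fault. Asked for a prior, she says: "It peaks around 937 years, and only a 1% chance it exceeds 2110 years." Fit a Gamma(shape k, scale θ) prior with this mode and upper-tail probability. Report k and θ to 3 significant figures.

Gamma(k,θ) with k>1 has mode (k−1)θ, so θ = 937/(k−1).
Need P(X < 2110) = 0.99 with θ tied to k this way. Start at k = 2, θ = 937: P(X<2110) ≈ 0.658.
Too low — raise k to concentrate. Iterating converges to k ≈ 8.28.
Then θ = 937/(8.28−1) ≈ 129.

k ≈ 8.28, θ ≈ 129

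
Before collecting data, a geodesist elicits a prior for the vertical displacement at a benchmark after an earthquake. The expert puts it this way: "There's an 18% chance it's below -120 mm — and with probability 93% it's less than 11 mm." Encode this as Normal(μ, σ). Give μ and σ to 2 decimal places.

μ = -69.85, σ = 54.79

The p-quantile of Normal(μ,σ) is μ + z_p·σ, with z_{0.18} = -0.9154 and z_{0.93} = 1.476.
Eliminate σ: μ = (z₂·x₁ − z₁·x₂)/(z₂ − z₁) = (1.476·-120 − (-0.9154)·11)/2.391 = -69.85.
Then σ = (x₂ − x₁)/(z₂ − z₁) = (11 − -120)/2.391 = 54.79.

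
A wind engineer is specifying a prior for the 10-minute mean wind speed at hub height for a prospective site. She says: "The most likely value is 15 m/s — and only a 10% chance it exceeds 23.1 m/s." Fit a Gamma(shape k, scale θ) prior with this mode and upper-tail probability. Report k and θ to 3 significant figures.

Gamma(k,θ) with k>1 has mode (k−1)θ, so θ = 15/(k−1).
Need P(X < 23.1) = 0.9 with θ tied to k this way. Start at k = 2, θ = 15: P(X<23.1) ≈ 0.455.
Too low — raise k to concentrate. Iterating converges to k ≈ 11.
Then θ = 15/(11−1) ≈ 1.5.

k ≈ 11, θ ≈ 1.5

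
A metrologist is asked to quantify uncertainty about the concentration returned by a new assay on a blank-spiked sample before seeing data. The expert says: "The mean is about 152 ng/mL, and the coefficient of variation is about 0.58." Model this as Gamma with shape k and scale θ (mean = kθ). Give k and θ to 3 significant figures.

k ≈ 2.97, θ ≈ 51.1

For Gamma(k, scale θ): mean = kθ, variance = kθ², so CV = 1/√k.
CV = 0.58, hence k = 1/CV² = 2.97.
Then θ = mean/k = 152/2.97 = 51.1.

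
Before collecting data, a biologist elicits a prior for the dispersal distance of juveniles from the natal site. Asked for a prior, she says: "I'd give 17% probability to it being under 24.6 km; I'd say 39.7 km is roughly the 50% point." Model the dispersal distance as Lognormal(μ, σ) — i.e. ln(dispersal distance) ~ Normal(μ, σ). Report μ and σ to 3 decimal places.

If T ~ Lognormal(μ,σ) then ln T ~ Normal(μ,σ), so the p-quantile of ln T is μ + z_p·σ.
ln(24.6) = 3.203 and ln(39.7) = 3.681; z_{0.17} = -0.9542, z_{0.5} = 0.
σ = (3.681 − 3.203)/(0 − (-0.9542)) = 0.502.
μ = 3.203 − (-0.9542)·0.502 = 3.681.

μ ≈ 3.681, σ ≈ 0.502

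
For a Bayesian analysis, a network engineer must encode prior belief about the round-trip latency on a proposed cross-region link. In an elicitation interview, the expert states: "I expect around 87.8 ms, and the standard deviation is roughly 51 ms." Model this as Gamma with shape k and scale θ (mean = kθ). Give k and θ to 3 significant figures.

For Gamma(k, scale θ): mean = kθ, variance = kθ², so CV = 1/√k.
CV = SD/mean = 51/87.8 = 0.5809, hence k = 1/CV² = 2.96.
Then θ = mean/k = 87.8/2.96 = 29.6.

k ≈ 2.96, θ ≈ 29.6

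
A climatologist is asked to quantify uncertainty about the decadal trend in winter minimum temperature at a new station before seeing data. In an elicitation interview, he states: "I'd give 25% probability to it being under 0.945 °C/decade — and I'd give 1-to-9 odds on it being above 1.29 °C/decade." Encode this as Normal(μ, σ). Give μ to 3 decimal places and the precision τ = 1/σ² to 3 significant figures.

For Normal(μ,σ), the p-quantile is μ + z_p·σ. Here z_{0.25} = -0.6745, z_{0.9} = 1.282.
So 0.945 = μ − 0.6745σ and 1.29 = μ + 1.282σ.
Subtracting: σ = (1.29 − 0.945)/(1.282 − (-0.6745)) = 0.176.
Then μ = 0.945 − (-0.6745)·0.176 = 1.064.
Precision τ = 1/σ² = 1/0.1764² = 32.1.

μ = 1.064, τ = 32.1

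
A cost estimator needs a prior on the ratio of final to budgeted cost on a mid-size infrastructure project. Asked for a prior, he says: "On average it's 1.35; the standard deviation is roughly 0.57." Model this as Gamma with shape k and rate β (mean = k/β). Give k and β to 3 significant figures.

k ≈ 5.61, β ≈ 4.16

For Gamma(k, rate β): mean = k/β, variance = k/β², so CV = 1/√k.
CV = SD/mean = 0.57/1.35 = 0.4222, hence k = 1/CV² = 5.61.
Then β = k/mean = 5.61/1.35 = 4.16.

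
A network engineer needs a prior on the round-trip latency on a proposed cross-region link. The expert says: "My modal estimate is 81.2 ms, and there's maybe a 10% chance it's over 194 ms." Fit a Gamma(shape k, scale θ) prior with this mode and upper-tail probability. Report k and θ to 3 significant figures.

Gamma(k,θ) with k>1 has mode (k−1)θ, so θ = 81.2/(k−1).
Need P(X < 194) = 0.9 with θ tied to k this way. Start at k = 2, θ = 81.2: P(X<194) ≈ 0.689.
Too low — raise k to concentrate. Iterating converges to k ≈ 3.53.
Then θ = 81.2/(3.53−1) ≈ 32.

k ≈ 3.53, θ ≈ 32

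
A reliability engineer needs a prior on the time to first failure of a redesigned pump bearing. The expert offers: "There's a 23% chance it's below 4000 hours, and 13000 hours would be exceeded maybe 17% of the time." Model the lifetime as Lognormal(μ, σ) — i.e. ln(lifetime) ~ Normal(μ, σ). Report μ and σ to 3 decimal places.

μ ≈ 8.808, σ ≈ 0.696

If T ~ Lognormal(μ,σ) then ln T ~ Normal(μ,σ), so the p-quantile of ln T is μ + z_p·σ.
ln(4000) = 8.294 and ln(13000) = 9.473; z_{0.23} = -0.7388, z_{0.83} = 0.9542.
σ = (9.473 − 8.294)/(0.9542 − (-0.7388)) = 0.696.
μ = 8.294 − (-0.7388)·0.696 = 8.808.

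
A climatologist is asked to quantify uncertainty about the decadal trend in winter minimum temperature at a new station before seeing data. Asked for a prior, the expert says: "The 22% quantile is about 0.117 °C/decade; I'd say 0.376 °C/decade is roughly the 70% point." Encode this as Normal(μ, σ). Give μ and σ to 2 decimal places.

μ = 0.27, σ = 0.20

For Normal(μ,σ), the p-quantile is μ + z_p·σ. Here z_{0.22} = -0.7722, z_{0.7} = 0.5244.
So 0.117 = μ − 0.7722σ and 0.376 = μ + 0.5244σ.
Subtracting: σ = (0.376 − 0.117)/(0.5244 − (-0.7722)) = 0.20.
Then μ = 0.117 − (-0.7722)·0.20 = 0.27.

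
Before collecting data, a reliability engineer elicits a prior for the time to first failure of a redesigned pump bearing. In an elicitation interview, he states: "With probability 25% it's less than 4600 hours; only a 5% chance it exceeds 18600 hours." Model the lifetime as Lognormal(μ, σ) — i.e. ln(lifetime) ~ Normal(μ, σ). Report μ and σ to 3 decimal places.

μ ≈ 8.840, σ ≈ 0.602

If T ~ Lognormal(μ,σ) then ln T ~ Normal(μ,σ), so the p-quantile of ln T is μ + z_p·σ.
ln(4600) = 8.434 and ln(18600) = 9.831; z_{0.25} = -0.6745, z_{0.95} = 1.645.
σ = (9.831 − 8.434)/(1.645 − (-0.6745)) = 0.602.
μ = 8.434 − (-0.6745)·0.602 = 8.840.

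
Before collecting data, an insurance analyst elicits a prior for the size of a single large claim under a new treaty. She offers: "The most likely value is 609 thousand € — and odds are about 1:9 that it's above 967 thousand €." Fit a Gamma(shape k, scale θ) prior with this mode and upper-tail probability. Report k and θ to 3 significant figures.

Gamma(k,θ) with k>1 has mode (k−1)θ, so θ = 609/(k−1).
Need P(X < 967) = 0.9 with θ tied to k this way. Start at k = 2, θ = 609: P(X<967) ≈ 0.471.
Too low — raise k to concentrate. Iterating converges to k ≈ 9.78.
Then θ = 609/(9.78−1) ≈ 69.4.

k ≈ 9.78, θ ≈ 69.4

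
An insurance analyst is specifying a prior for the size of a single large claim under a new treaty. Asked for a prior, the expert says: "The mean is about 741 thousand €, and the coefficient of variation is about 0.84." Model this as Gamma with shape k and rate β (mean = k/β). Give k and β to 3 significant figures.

k ≈ 1.42, β ≈ 0.00191

For Gamma(k, rate β): mean = k/β, variance = k/β², so CV = 1/√k.
CV = 0.84, hence k = 1/CV² = 1.42.
Then β = k/mean = 1.42/741 = 0.00191.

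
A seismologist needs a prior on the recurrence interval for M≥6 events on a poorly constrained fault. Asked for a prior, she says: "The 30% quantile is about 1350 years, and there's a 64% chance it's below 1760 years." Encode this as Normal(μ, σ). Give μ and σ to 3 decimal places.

μ = 1593.532, σ = 464.400

The p-quantile of Normal(μ,σ) is μ + z_p·σ, with z_{0.3} = -0.5244 and z_{0.64} = 0.3585.
Eliminate σ: μ = (z₂·x₁ − z₁·x₂)/(z₂ − z₁) = (0.3585·1350 − (-0.5244)·1760)/0.8829 = 1593.532.
Then σ = (x₂ − x₁)/(z₂ − z₁) = (1760 − 1350)/0.8829 = 464.400.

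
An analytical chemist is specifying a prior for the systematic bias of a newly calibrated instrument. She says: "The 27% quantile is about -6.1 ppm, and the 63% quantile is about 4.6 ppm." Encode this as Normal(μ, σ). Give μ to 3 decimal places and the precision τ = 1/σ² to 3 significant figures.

For Normal(μ,σ), the p-quantile is μ + z_p·σ. Here z_{0.27} = -0.6128, z_{0.63} = 0.3319.
So -6.1 = μ − 0.6128σ and 4.6 = μ + 0.3319σ.
Subtracting: σ = (4.6 − -6.1)/(0.3319 − (-0.6128)) = 11.327.
Then μ = -6.1 − (-0.6128)·11.327 = 0.841.
Precision τ = 1/σ² = 1/11.33² = 0.00779.

μ = 0.841, τ = 0.00779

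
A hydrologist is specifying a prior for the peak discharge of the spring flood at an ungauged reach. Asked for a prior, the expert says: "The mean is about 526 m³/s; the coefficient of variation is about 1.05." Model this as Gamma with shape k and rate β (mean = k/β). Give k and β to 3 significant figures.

For Gamma(k, rate β): mean = k/β, variance = k/β², so CV = 1/√k.
CV = 1.05, hence k = 1/CV² = 0.907.
Then β = k/mean = 0.907/526 = 0.00172.

k ≈ 0.907, β ≈ 0.00172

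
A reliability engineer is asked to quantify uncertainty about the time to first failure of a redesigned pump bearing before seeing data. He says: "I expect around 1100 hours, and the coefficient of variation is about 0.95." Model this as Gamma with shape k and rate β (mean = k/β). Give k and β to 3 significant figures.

For Gamma(k, rate β): mean = k/β, variance = k/β², so CV = 1/√k.
CV = 0.95, hence k = 1/CV² = 1.11.
Then β = k/mean = 1.11/1100 = 0.00101.

k ≈ 1.11, β ≈ 0.00101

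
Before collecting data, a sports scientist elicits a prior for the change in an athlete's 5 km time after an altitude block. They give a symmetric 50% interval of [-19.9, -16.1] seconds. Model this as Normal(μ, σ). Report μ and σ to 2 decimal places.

A symmetric 50% interval runs μ ± z·σ with z = 0.6745.
Half-width = 1.9, so σ = 1.9/0.6745 = 2.82.
μ is the interval midpoint, -18.00.

μ = -18.00, σ = 2.82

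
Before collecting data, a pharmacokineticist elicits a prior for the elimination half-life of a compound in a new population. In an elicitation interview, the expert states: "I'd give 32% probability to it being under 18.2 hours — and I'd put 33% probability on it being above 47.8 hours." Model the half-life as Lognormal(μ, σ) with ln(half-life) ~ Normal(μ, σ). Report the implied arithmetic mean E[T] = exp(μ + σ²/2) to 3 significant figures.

If T ~ Lognormal(μ,σ) then ln T ~ Normal(μ,σ), so the p-quantile of ln T is μ + z_p·σ.
ln(18.2) = 2.901 and ln(47.8) = 3.867; z_{0.32} = -0.4677, z_{0.67} = 0.4399.
σ = (3.867 − 2.901)/(0.4399 − (-0.4677)) = 1.064.
μ = 2.901 − (-0.4677)·1.064 = 3.399.
E[T] = exp(μ + σ²/2) = exp(3.399 + 0.5659) = 52.7 hours.

E[T] ≈ 52.7 hours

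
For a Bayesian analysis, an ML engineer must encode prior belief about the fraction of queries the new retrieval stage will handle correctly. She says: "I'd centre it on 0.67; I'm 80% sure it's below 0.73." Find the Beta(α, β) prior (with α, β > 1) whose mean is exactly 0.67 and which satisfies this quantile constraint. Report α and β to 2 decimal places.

α ≈ 29.83, β ≈ 14.69

With mean 0.67 fixed, write α = 0.67s, β = 0.33s where s = α+β.
Need P(θ < 0.73) = 0.8 under Beta(0.67s, 0.33s). Normal approximation: (q−m)/√(m(1−m)/s) ≈ z_{0.8} = 0.842, so s ≈ 0.67·0.33·(0.842)²/(0.73−0.67)² = 43.5.
At s = 43.5: P(θ<0.73) ≈ 0.797. Adjusting to match 0.8 gives s ≈ 44.52.
So α = 0.67·44.52 ≈ 29.83, β = 0.33·44.52 ≈ 14.69.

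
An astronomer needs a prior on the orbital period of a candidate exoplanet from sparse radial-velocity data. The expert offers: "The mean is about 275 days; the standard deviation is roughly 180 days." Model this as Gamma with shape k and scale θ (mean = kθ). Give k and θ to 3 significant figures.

k ≈ 2.33, θ ≈ 118

For Gamma(k, scale θ): mean = kθ, variance = kθ², so CV = 1/√k.
CV = SD/mean = 180/275 = 0.6545, hence k = 1/CV² = 2.33.
Then θ = mean/k = 275/2.33 = 118.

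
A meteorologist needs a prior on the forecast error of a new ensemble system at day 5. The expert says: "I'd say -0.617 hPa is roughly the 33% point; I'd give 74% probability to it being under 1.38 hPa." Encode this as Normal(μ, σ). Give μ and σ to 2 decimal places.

μ = 0.19, σ = 1.84

For Normal(μ,σ), the p-quantile is μ + z_p·σ. Here z_{0.33} = -0.4399, z_{0.74} = 0.6433.
So -0.617 = μ − 0.4399σ and 1.38 = μ + 0.6433σ.
Subtracting: σ = (1.38 − -0.617)/(0.6433 − (-0.4399)) = 1.84.
Then μ = -0.617 − (-0.4399)·1.84 = 0.19.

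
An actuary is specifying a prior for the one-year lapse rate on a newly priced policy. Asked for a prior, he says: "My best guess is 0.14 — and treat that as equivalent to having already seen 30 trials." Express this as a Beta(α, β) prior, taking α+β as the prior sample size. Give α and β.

α = 4.2, β = 25.8

Under the effective-sample-size interpretation, Beta(α, β) has prior mean α/(α+β) and prior sample size α+β.
So α+β = 30 and α/(α+β) = 0.14, giving α = 0.14·30 = 4.2 and β = 30 − 4.2 = 25.8.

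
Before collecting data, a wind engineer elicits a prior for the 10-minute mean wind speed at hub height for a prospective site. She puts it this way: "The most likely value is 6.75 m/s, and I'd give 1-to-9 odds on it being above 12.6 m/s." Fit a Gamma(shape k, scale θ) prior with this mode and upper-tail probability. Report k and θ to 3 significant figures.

Gamma(k,θ) with k>1 has mode (k−1)θ, so θ = 6.75/(k−1).
Need P(X < 12.6) = 0.9 with θ tied to k this way. Start at k = 2, θ = 6.75: P(X<12.6) ≈ 0.557.
Too low — raise k to concentrate. Iterating converges to k ≈ 5.9.
Then θ = 6.75/(5.9−1) ≈ 1.38.

k ≈ 5.9, θ ≈ 1.38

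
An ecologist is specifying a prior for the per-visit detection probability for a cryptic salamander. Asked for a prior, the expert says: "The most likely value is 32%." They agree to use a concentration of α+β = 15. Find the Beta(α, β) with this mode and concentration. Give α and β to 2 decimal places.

α = 5.16, β = 9.84

For α,β > 1 the Beta mode is (α−1)/(α+β−2). With α+β = 15, the mode is (α−1)/13.
Set (α−1)/13 = 0.32 → α = 1 + 0.32·13 = 5.16.
β = 15 − α = 9.84.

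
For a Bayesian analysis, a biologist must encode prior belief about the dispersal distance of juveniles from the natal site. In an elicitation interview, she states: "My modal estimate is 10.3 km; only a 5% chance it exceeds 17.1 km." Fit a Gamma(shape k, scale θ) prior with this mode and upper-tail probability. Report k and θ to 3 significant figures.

Gamma(k,θ) with k>1 has mode (k−1)θ, so θ = 10.3/(k−1).
Need P(X < 17.1) = 0.95 with θ tied to k this way. Start at k = 2, θ = 10.3: P(X<17.1) ≈ 0.494.
Too low — raise k to concentrate. Iterating converges to k ≈ 11.9.
Then θ = 10.3/(11.9−1) ≈ 0.948.

k ≈ 11.9, θ ≈ 0.948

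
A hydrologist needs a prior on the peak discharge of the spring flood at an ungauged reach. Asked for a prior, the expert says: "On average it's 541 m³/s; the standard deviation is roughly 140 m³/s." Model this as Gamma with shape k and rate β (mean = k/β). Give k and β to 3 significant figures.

For Gamma(k, rate β): mean = k/β, variance = k/β², so CV = 1/√k.
CV = SD/mean = 140/541 = 0.2588, hence k = 1/CV² = 14.9.
Then β = k/mean = 14.9/541 = 0.0276.

k ≈ 14.9, β ≈ 0.0276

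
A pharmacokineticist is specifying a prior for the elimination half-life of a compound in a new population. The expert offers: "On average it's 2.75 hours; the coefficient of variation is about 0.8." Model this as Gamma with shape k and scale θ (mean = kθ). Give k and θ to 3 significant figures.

For Gamma(k, scale θ): mean = kθ, variance = kθ², so CV = 1/√k.
CV = 0.8, hence k = 1/CV² = 1.56.
Then θ = mean/k = 2.75/1.56 = 1.76.

k ≈ 1.56, θ ≈ 1.76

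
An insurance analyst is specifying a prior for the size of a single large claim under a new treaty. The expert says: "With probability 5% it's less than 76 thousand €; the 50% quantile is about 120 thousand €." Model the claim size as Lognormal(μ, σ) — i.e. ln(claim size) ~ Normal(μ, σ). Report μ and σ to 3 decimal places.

If T ~ Lognormal(μ,σ) then ln T ~ Normal(μ,σ), so the p-quantile of ln T is μ + z_p·σ.
ln(76) = 4.331 and ln(120) = 4.787; z_{0.05} = -1.645, z_{0.5} = 0.
σ = (4.787 − 4.331)/(0 − (-1.645)) = 0.278.
μ = 4.331 − (-1.645)·0.278 = 4.787.

μ ≈ 4.787, σ ≈ 0.278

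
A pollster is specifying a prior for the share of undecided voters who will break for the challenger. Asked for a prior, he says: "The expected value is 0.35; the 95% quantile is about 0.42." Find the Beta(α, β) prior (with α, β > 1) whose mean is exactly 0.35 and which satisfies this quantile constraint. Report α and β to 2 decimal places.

α ≈ 45.34, β ≈ 84.20

With mean 0.35 fixed, write α = 0.35s, β = 0.65s where s = α+β.
Need P(θ < 0.42) = 0.95 under Beta(0.35s, 0.65s). Normal approximation: (q−m)/√(m(1−m)/s) ≈ z_{0.95} = 1.64, so s ≈ 0.35·0.65·(1.64)²/(0.42−0.35)² = 125.6.
At s = 125.6: P(θ<0.42) ≈ 0.947. Adjusting to match 0.95 gives s ≈ 129.54.
So α = 0.35·129.54 ≈ 45.34, β = 0.65·129.54 ≈ 84.20.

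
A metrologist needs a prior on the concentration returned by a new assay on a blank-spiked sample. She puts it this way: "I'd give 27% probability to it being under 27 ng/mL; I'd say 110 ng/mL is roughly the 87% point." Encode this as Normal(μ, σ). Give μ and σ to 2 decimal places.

μ = 56.25, σ = 47.72

For Normal(μ,σ), the p-quantile is μ + z_p·σ. Here z_{0.27} = -0.6128, z_{0.87} = 1.126.
So 27 = μ − 0.6128σ and 110 = μ + 1.126σ.
Subtracting: σ = (110 − 27)/(1.126 − (-0.6128)) = 47.72.
Then μ = 27 − (-0.6128)·47.72 = 56.25.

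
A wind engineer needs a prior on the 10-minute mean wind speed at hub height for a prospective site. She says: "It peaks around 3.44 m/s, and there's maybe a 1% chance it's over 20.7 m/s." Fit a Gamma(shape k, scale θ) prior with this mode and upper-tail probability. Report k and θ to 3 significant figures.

k ≈ 2.15, θ ≈ 2.99

Gamma(k,θ) with k>1 has mode (k−1)θ, so θ = 3.44/(k−1).
Need P(X < 20.7) = 0.99 with θ tied to k this way. Start at k = 2, θ = 3.44: P(X<20.7) ≈ 0.983.
Too low — raise k to concentrate. Iterating converges to k ≈ 2.15.
Then θ = 3.44/(2.15−1) ≈ 2.99.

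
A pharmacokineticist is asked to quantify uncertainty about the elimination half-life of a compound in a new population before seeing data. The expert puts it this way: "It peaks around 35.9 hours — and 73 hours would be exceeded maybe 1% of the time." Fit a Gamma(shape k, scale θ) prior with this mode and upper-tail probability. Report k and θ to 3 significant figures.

k ≈ 10.7, θ ≈ 3.69

Gamma(k,θ) with k>1 has mode (k−1)θ, so θ = 35.9/(k−1).
Need P(X < 73) = 0.99 with θ tied to k this way. Start at k = 2, θ = 35.9: P(X<73) ≈ 0.603.
Too low — raise k to concentrate. Iterating converges to k ≈ 10.7.
Then θ = 35.9/(10.7−1) ≈ 3.69.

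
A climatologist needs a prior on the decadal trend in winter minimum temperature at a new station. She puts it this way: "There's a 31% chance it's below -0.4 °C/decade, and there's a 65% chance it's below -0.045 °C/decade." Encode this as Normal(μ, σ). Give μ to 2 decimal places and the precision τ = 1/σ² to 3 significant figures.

The p-quantile of Normal(μ,σ) is μ + z_p·σ, with z_{0.31} = -0.4959 and z_{0.65} = 0.3853.
Eliminate σ: μ = (z₂·x₁ − z₁·x₂)/(z₂ − z₁) = (0.3853·-0.4 − (-0.4959)·-0.045)/0.8812 = -0.20.
Then σ = (x₂ − x₁)/(z₂ − z₁) = (-0.045 − -0.4)/0.8812 = 0.40.
Precision τ = 1/σ² = 1/0.4029² = 6.16.

μ = -0.20, τ = 6.16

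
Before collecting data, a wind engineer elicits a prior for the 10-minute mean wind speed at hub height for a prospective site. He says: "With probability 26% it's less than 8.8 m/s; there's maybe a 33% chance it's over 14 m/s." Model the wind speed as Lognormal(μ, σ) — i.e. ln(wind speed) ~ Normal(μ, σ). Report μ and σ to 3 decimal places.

If T ~ Lognormal(μ,σ) then ln T ~ Normal(μ,σ), so the p-quantile of ln T is μ + z_p·σ.
ln(8.8) = 2.175 and ln(14) = 2.639; z_{0.26} = -0.6433, z_{0.67} = 0.4399.
σ = (2.639 − 2.175)/(0.4399 − (-0.6433)) = 0.429.
μ = 2.175 − (-0.6433)·0.429 = 2.451.

μ ≈ 2.451, σ ≈ 0.429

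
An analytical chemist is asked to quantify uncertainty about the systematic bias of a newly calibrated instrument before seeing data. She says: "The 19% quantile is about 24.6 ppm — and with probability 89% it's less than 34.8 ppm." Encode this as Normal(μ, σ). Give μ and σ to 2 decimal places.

μ = 28.86, σ = 4.85

The p-quantile of Normal(μ,σ) is μ + z_p·σ, with z_{0.19} = -0.8779 and z_{0.89} = 1.227.
Eliminate σ: μ = (z₂·x₁ − z₁·x₂)/(z₂ − z₁) = (1.227·24.6 − (-0.8779)·34.8)/2.104 = 28.86.
Then σ = (x₂ − x₁)/(z₂ − z₁) = (34.8 − 24.6)/2.104 = 4.85.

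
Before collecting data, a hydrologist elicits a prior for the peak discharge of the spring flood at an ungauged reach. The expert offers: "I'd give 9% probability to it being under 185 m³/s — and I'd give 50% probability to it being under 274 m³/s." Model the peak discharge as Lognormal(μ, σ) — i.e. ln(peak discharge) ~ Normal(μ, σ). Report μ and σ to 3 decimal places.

If T ~ Lognormal(μ,σ) then ln T ~ Normal(μ,σ), so the p-quantile of ln T is μ + z_p·σ.
ln(185) = 5.22 and ln(274) = 5.613; z_{0.09} = -1.341, z_{0.5} = 0.
σ = (5.613 − 5.22)/(0 − (-1.341)) = 0.293.
μ = 5.22 − (-1.341)·0.293 = 5.613.

μ ≈ 5.613, σ ≈ 0.293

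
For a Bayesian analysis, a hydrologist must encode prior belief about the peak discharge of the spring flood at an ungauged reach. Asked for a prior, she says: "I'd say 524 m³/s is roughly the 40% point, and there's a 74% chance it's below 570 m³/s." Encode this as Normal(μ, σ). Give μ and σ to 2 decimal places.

μ = 537.00, σ = 51.30

For Normal(μ,σ), the p-quantile is μ + z_p·σ. Here z_{0.4} = -0.2533, z_{0.74} = 0.6433.
So 524 = μ − 0.2533σ and 570 = μ + 0.6433σ.
Subtracting: σ = (570 − 524)/(0.6433 − (-0.2533)) = 51.30.
Then μ = 524 − (-0.2533)·51.30 = 537.00.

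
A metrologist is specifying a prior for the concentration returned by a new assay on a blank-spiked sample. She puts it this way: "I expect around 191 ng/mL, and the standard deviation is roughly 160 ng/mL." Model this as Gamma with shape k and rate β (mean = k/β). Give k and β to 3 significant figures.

For Gamma(k, rate β): mean = k/β, variance = k/β², so CV = 1/√k.
CV = SD/mean = 160/191 = 0.8377, hence k = 1/CV² = 1.43.
Then β = k/mean = 1.43/191 = 0.00746.

k ≈ 1.43, β ≈ 0.00746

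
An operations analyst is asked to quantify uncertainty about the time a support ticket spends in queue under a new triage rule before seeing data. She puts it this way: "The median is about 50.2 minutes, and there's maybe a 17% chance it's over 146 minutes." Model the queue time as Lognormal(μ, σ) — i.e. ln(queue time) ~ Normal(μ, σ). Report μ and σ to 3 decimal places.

μ ≈ 3.916, σ ≈ 1.119

If T ~ Lognormal(μ,σ) then ln T ~ Normal(μ,σ), so the p-quantile of ln T is μ + z_p·σ.
ln(50.2) = 3.916 and ln(146) = 4.984; z_{0.5} = 0, z_{0.83} = 0.9542.
σ = (4.984 − 3.916)/(0.9542 − (0)) = 1.119.
μ = 3.916 − (0)·1.119 = 3.916.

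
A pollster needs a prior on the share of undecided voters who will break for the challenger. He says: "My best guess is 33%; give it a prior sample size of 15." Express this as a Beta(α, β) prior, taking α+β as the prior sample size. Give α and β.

α = 4.95, β = 10.05

Under the effective-sample-size interpretation, Beta(α, β) has prior mean α/(α+β) and prior sample size α+β.
So α+β = 15 and α/(α+β) = 0.33, giving α = 0.33·15 = 4.95 and β = 15 − 4.95 = 10.05.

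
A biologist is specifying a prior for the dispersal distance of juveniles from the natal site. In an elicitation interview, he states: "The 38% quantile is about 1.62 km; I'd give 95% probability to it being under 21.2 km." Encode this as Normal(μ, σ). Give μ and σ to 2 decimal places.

μ = 4.69, σ = 10.04

For Normal(μ,σ), the p-quantile is μ + z_p·σ. Here z_{0.38} = -0.3055, z_{0.95} = 1.645.
So 1.62 = μ − 0.3055σ and 21.2 = μ + 1.645σ.
Subtracting: σ = (21.2 − 1.62)/(1.645 − (-0.3055)) = 10.04.
Then μ = 1.62 − (-0.3055)·10.04 = 4.69.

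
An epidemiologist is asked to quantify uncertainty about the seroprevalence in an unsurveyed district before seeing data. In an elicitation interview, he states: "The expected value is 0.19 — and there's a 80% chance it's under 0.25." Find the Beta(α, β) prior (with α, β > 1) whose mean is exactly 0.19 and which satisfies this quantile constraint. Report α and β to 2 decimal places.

With mean 0.19 fixed, write α = 0.19s, β = 0.81s where s = α+β.
Need P(θ < 0.25) = 0.8 under Beta(0.19s, 0.81s). Normal approximation: (q−m)/√(m(1−m)/s) ≈ z_{0.8} = 0.842, so s ≈ 0.19·0.81·(0.842)²/(0.25−0.19)² = 30.3.
At s = 30.3: P(θ<0.25) ≈ 0.809. Adjusting to match 0.8 gives s ≈ 27.53.
So α = 0.19·27.53 ≈ 5.23, β = 0.81·27.53 ≈ 22.30.

α ≈ 5.23, β ≈ 22.30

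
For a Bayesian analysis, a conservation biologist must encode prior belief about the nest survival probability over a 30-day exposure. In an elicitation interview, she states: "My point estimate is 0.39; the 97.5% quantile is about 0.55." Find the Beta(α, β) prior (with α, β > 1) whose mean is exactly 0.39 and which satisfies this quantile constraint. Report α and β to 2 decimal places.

α ≈ 14.38, β ≈ 22.49

With mean 0.39 fixed, write α = 0.39s, β = 0.61s where s = α+β.
Need P(θ < 0.55) = 0.975 under Beta(0.39s, 0.61s). Normal approximation: (q−m)/√(m(1−m)/s) ≈ z_{0.975} = 1.96, so s ≈ 0.39·0.61·(1.96)²/(0.55−0.39)² = 35.7.
At s = 35.7: P(θ<0.55) ≈ 0.973. Adjusting to match 0.975 gives s ≈ 36.86.
So α = 0.39·36.86 ≈ 14.38, β = 0.61·36.86 ≈ 22.49.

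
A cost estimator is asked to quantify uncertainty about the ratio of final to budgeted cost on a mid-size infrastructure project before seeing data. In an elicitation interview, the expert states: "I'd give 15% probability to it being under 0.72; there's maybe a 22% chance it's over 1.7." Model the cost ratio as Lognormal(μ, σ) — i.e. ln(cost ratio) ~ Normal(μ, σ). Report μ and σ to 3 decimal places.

If T ~ Lognormal(μ,σ) then ln T ~ Normal(μ,σ), so the p-quantile of ln T is μ + z_p·σ.
ln(0.72) = -0.3285 and ln(1.7) = 0.5306; z_{0.15} = -1.036, z_{0.78} = 0.7722.
σ = (0.5306 − -0.3285)/(0.7722 − (-1.036)) = 0.475.
μ = -0.3285 − (-1.036)·0.475 = 0.164.

μ ≈ 0.164, σ ≈ 0.475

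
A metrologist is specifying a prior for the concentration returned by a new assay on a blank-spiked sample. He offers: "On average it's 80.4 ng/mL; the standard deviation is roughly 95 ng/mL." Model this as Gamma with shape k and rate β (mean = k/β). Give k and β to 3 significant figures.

k ≈ 0.716, β ≈ 0.00891

For Gamma(k, rate β): mean = k/β, variance = k/β², so CV = 1/√k.
CV = SD/mean = 95/80.4 = 1.182, hence k = 1/CV² = 0.716.
Then β = k/mean = 0.716/80.4 = 0.00891.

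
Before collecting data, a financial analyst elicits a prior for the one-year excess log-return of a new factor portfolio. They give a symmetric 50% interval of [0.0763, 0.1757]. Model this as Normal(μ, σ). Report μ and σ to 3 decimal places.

μ = 0.126, σ = 0.074

A symmetric 50% interval runs μ ± z·σ with z = 0.6745.
Half-width = 0.0497, so σ = 0.0497/0.6745 = 0.074.
μ is the interval midpoint, 0.126.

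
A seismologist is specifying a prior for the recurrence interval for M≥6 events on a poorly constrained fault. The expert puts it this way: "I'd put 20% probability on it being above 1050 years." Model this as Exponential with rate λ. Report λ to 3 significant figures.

λ ≈ 0.00153

P(T > 1050.0) = e^(−λ·1050.0) = 0.2, so λ = −ln(0.2)/1050.0 = 0.00153.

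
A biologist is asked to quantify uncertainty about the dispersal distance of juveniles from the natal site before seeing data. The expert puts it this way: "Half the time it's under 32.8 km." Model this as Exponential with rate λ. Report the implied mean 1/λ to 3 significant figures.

Exponential median = ln 2 / λ, so λ = ln 2 / 32.8 = 0.0211.
Mean = 1/λ = 47.3 km.

mean ≈ 47.3 km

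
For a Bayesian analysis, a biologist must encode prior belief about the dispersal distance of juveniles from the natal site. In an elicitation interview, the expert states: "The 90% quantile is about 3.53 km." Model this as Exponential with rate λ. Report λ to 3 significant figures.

P(T < 3.53) = 1 − e^(−λ·3.53) = 0.9, so λ = −ln(1−0.9)/3.53 = −ln(0.1)/3.53 = 0.652.

λ ≈ 0.652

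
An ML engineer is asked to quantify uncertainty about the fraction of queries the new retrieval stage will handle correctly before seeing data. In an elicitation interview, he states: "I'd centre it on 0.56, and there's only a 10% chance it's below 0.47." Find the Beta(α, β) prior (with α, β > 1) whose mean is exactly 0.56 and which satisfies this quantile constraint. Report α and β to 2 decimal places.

α ≈ 28.11, β ≈ 22.09

With mean 0.56 fixed, write α = 0.56s, β = 0.44s where s = α+β.
Need P(θ < 0.47) = 0.1 under Beta(0.56s, 0.44s). Normal approximation: (q−m)/√(m(1−m)/s) ≈ z_{0.1} = -1.28, so s ≈ 0.56·0.44·(-1.28)²/(0.47−0.56)² = 50.0.
At s = 50.0: P(θ<0.47) ≈ 0.101. Adjusting to match 0.1 gives s ≈ 50.20.
So α = 0.56·50.20 ≈ 28.11, β = 0.44·50.20 ≈ 22.09.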